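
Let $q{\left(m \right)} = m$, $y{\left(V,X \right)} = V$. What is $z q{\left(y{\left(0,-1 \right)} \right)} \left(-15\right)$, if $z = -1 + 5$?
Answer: $0$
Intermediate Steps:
$z = 4$
$z q{\left(y{\left(0,-1 \right)} \right)} \left(-15\right) = 4 \cdot 0 \left(-15\right) = 0 \left(-15\right) = 0$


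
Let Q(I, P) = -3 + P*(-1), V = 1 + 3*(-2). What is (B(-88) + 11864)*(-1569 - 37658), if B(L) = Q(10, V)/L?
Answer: -20477082405/44 ≈ -4.6539e+8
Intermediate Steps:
V = -5 (V = 1 - 6 = -5)
Q(I, P) = -3 - P
B(L) = 2/L (B(L) = (-3 - 1*(-5))/L = (-3 + 5)/L = 2/L)
(B(-88) + 11864)*(-1569 - 37658) = (2/(-88) + 11864)*(-1569 - 37658) = (2*(-1/88) + 11864)*(-39227) = (-1/44 + 11864)*(-39227) = (522015/44)*(-39227) = -20477082405/44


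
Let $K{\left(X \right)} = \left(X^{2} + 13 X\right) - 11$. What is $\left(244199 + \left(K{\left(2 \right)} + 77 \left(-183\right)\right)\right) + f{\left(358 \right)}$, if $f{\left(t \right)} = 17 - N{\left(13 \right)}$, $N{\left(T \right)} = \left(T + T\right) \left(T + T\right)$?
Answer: $229468$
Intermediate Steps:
$K{\left(X \right)} = -11 + X^{2} + 13 X$
$N{\left(T \right)} = 4 T^{2}$ ($N{\left(T \right)} = 2 T 2 T = 4 T^{2}$)
$f{\left(t \right)} = -659$ ($f{\left(t \right)} = 17 - 4 \cdot 13^{2} = 17 - 4 \cdot 169 = 17 - 676 = -659$)
$\left(244199 + \left(K{\left(2 \right)} + 77 \left(-183\right)\right)\right) + f{\left(358 \right)} = \left(244199 + \left(\left(-11 + 2^{2} + 13 \cdot 2\right) + 77 \left(-183\right)\right)\right) - 659 = \left(244199 + \left(\left(-11 + 4 + 26\right) - 14091\right)\right) - 659 = \left(244199 + \left(19 - 14091\right)\right) - 659 = \left(244199 - 14072\right) - 659 = 230127 - 659 = 229468$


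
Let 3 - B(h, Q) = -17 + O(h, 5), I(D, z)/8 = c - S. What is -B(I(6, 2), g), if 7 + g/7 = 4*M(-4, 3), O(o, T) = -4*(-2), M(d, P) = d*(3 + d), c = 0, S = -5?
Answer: -12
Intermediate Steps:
O(o, T) = 8
I(D, z) = 40 (I(D, z) = 8*(0 - 1*(-5)) = 8*(0 + 5) = 8*5 = 40)
g = 63 (g = -49 + 7*(4*(-4*(3 - 4))) = -49 + 7*(4*(-4*(-1))) = -49 + 7*(4*4) = -49 + 7*16 = -49 + 112 = 63)
B(h, Q) = 12 (B(h, Q) = 3 - (-17 + 8) = 3 - 1*(-9) = 3 + 9 = 12)
-B(I(6, 2), g) = -1*12 = -12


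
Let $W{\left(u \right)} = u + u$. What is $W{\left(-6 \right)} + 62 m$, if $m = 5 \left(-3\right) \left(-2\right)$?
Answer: $1848$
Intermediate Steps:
$W{\left(u \right)} = 2 u$
$m = 30$ ($m = \left(-15\right) \left(-2\right) = 30$)
$W{\left(-6 \right)} + 62 m = 2 \left(-6\right) + 62 \cdot 30 = -12 + 1860 = 1848$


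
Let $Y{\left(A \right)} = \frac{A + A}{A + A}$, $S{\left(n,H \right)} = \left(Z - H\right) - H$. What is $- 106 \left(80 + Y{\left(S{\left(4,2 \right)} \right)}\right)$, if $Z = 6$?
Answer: $-8586$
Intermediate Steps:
$S{\left(n,H \right)} = 6 - 2 H$ ($S{\left(n,H \right)} = \left(6 - H\right) - H = 6 - 2 H$)
$Y{\left(A \right)} = 1$ ($Y{\left(A \right)} = \frac{2 A}{2 A} = 2 A \frac{1}{2 A} = 1$)
$- 106 \left(80 + Y{\left(S{\left(4,2 \right)} \right)}\right) = - 106 \left(80 + 1\right) = \left(-106\right) 81 = -8586$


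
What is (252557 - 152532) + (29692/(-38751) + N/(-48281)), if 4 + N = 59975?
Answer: 187136719030102/1870937031 ≈ 1.0002e+5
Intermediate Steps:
N = 59971 (N = -4 + 59975 = 59971)
(252557 - 152532) + (29692/(-38751) + N/(-48281)) = (252557 - 152532) + (29692/(-38751) + 59971/(-48281)) = 100025 + (29692*(-1/38751) + 59971*(-1/48281)) = 100025 + (-29692/38751 - 59971/48281) = 100025 - 3757495673/1870937031 = 187136719030102/1870937031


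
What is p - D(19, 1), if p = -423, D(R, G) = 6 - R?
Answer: -410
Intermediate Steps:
p - D(19, 1) = -423 - (6 - 1*19) = -423 - (6 - 19) = -423 - 1*(-13) = -423 + 13 = -410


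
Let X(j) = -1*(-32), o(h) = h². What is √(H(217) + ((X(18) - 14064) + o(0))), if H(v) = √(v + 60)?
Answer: √(-14032 + √277) ≈ 118.39*I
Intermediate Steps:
H(v) = √(60 + v)
X(j) = 32
√(H(217) + ((X(18) - 14064) + o(0))) = √(√(60 + 217) + ((32 - 14064) + 0²)) = √(√277 + (-14032 + 0)) = √(√277 - 14032) = √(-14032 + √277)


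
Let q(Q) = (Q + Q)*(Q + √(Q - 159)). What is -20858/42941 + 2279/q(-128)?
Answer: -597584897/1431738822 + 2279*I*√287/4267776 ≈ -0.41738 + 0.0090466*I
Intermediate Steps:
q(Q) = 2*Q*(Q + √(-159 + Q)) (q(Q) = (2*Q)*(Q + √(-159 + Q)) = 2*Q*(Q + √(-159 + Q)))
-20858/42941 + 2279/q(-128) = -20858/42941 + 2279/((2*(-128)*(-128 + √(-159 - 128)))) = -20858*1/42941 + 2279/((2*(-128)*(-128 + √(-287)))) = -20858/42941 + 2279/((2*(-128)*(-128 + I*√287))) = -20858/42941 + 2279/(32768 - 256*I*√287)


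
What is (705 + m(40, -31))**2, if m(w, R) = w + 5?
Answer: 562500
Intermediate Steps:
m(w, R) = 5 + w
(705 + m(40, -31))**2 = (705 + (5 + 40))**2 = (705 + 45)**2 = 750**2 = 562500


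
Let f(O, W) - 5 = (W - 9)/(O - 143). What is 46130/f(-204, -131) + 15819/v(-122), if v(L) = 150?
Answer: 6481939/750 ≈ 8642.6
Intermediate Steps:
f(O, W) = 5 + (-9 + W)/(-143 + O) (f(O, W) = 5 + (W - 9)/(O - 143) = 5 + (-9 + W)/(-143 + O))
46130/f(-204, -131) + 15819/v(-122) = 46130/(((-724 - 131 + 5*(-204))/(-143 - 204))) + 15819/150 = 46130/(((-724 - 131 - 1020)/(-347))) + 15819*(1/150) = 46130/((-1/347*(-1875))) + 5273/50 = 46130/(1875/347) + 5273/50 = 46130*(347/1875) + 5273/50 = 3201422/375 + 5273/50 = 6481939/750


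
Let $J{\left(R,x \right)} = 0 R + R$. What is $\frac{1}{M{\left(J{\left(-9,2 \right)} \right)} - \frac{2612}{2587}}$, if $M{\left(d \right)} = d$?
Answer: $- \frac{2587}{25895} \approx -0.099903$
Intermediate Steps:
$J{\left(R,x \right)} = R$ ($J{\left(R,x \right)} = 0 + R = R$)
$\frac{1}{M{\left(J{\left(-9,2 \right)} \right)} - \frac{2612}{2587}} = \frac{1}{-9 - \frac{2612}{2587}} = \frac{1}{- \frac{25895}{2587}} = - \frac{2587}{25895}$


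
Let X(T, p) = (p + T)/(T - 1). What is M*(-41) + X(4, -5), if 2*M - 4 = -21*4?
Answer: 4919/3 ≈ 1639.7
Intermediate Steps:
X(T, p) = (T + p)/(-1 + T)
M = -40 (M = 2 + (-21*4)/2 = 2 + (½)*(-84) = 2 - 42 = -40)
M*(-41) + X(4, -5) = -40*(-41) + (4 - 5)/(-1 + 4) = 1640 - 1/3 = 1640 + (⅓)*(-1) = 1640 - ⅓ = 4919/3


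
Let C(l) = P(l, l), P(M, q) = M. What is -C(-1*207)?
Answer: 207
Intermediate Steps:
C(l) = l
-C(-1*207) = -(-1)*207 = -1*(-207) = 207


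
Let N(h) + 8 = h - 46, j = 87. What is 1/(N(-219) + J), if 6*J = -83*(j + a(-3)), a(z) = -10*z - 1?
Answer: -3/5633 ≈ -0.00053258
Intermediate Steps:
a(z) = -1 - 10*z
J = -4814/3 (J = (-83*(87 + (-1 - 10*(-3))))/6 = (-83*(87 + (-1 + 30)))/6 = (-83*(87 + 29))/6 = (-83*116)/6 = (⅙)*(-9628) = -4814/3 ≈ -1604.7)
N(h) = -54 + h (N(h) = -8 + (h - 46) = -8 + (-46 + h) = -54 + h)
1/(N(-219) + J) = 1/((-54 - 219) - 4814/3) = 1/(-273 - 4814/3) = 1/(-5633/3) = -3/5633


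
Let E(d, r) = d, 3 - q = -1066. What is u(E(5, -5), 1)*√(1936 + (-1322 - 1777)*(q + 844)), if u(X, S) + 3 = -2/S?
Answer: -5*I*√5926451 ≈ -12172.0*I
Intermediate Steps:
q = 1069 (q = 3 - 1*(-1066) = 3 + 1066 = 1069)
u(X, S) = -3 - 2/S
u(E(5, -5), 1)*√(1936 + (-1322 - 1777)*(q + 844)) = (-3 - 2/1)*√(1936 + (-1322 - 1777)*(1069 + 844)) = (-3 - 2*1)*√(1936 - 3099*1913) = (-3 - 2)*√(1936 - 5928387) = -5*I*√5926451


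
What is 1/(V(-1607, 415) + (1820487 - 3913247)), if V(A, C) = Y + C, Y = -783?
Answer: -1/2093128 ≈ -4.7775e-7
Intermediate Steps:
V(A, C) = -783 + C
1/(V(-1607, 415) + (1820487 - 3913247)) = 1/((-783 + 415) + (1820487 - 3913247)) = 1/(-368 - 2092760) = 1/(-2093128) = -1/2093128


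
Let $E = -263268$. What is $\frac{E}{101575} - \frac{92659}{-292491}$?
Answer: $- \frac{67591682663}{29709773325} \approx -2.2751$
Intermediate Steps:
$\frac{E}{101575} - \frac{92659}{-292491} = - \frac{263268}{101575} - \frac{92659}{-292491} = \left(-263268\right) \frac{1}{101575} - - \frac{92659}{292491} = - \frac{263268}{101575} + \frac{92659}{292491} = - \frac{67591682663}{29709773325}$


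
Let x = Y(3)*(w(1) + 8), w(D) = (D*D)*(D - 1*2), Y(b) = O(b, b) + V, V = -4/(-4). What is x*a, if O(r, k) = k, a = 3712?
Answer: 103936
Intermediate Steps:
V = 1 (V = -4*(-¼) = 1)
Y(b) = 1 + b (Y(b) = b + 1 = 1 + b)
w(D) = D²*(-2 + D) (w(D) = D²*(D - 2) = D²*(-2 + D))
x = 28 (x = (1 + 3)*(1²*(-2 + 1) + 8) = 4*(1*(-1) + 8) = 4*(-1 + 8) = 4*7 = 28)
x*a = 28*3712 = 103936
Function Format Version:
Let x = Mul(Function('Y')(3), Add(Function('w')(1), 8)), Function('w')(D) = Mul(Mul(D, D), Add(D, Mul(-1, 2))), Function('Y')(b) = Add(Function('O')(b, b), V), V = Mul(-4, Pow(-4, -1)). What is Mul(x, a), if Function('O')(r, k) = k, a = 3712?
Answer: 103936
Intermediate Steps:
V = 1 (V = Mul(-4, Rational(-1, 4)) = 1)
Function('Y')(b) = Add(1, b) (Function('Y')(b) = Add(b, 1) = Add(1, b))
Function('w')(D) = Mul(Pow(D, 2), Add(-2, D)) (Function('w')(D) = Mul(Pow(D, 2), Add(D, -2)) = Mul(Pow(D, 2), Add(-2, D)))
x = 28 (x = Mul(Add(1, 3), Add(Mul(Pow(1, 2), Add(-2, 1)), 8)) = Mul(4, Add(Mul(1, -1), 8)) = Mul(4, Add(-1, 8)) = Mul(4, 7) = 28)
Mul(x, a) = Mul(28, 3712) = 103936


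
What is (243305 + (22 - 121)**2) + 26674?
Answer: 279780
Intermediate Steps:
(243305 + (22 - 121)**2) + 26674 = (243305 + (-99)**2) + 26674 = (243305 + 9801) + 26674 = 253106 + 26674 = 279780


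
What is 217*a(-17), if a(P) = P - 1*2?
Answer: -4123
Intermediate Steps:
a(P) = -2 + P (a(P) = P - 2 = -2 + P)
217*a(-17) = 217*(-2 - 17) = 217*(-19) = -4123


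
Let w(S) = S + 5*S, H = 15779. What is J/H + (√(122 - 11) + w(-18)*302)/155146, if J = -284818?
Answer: -22351510646/1224024367 + √111/155146 ≈ -18.261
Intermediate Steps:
w(S) = 6*S
J/H + (√(122 - 11) + w(-18)*302)/155146 = -284818/15779 + (√(122 - 11) + (6*(-18))*302)/155146 = -284818*1/15779 + (√111 - 108*302)*(1/155146) = -284818/15779 + (√111 - 32616)*(1/155146) = -284818/15779 + (-32616 + √111)*(1/155146) = -284818/15779 + (-16308/77573 + √111/155146) = -22351510646/1224024367 + √111/155146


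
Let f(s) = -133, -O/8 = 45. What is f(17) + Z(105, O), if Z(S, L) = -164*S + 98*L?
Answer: -52633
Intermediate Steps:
O = -360 (O = -8*45 = -360)
f(17) + Z(105, O) = -133 + (-164*105 + 98*(-360)) = -133 + (-17220 - 35280) = -133 - 52500 = -52633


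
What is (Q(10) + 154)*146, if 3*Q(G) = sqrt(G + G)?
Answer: 22484 + 292*sqrt(5)/3 ≈ 22702.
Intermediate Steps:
Q(G) = sqrt(2)*sqrt(G)/3 (Q(G) = sqrt(G + G)/3 = sqrt(2*G)/3 = (sqrt(2)*sqrt(G))/3 = sqrt(2)*sqrt(G)/3)
(Q(10) + 154)*146 = (sqrt(2)*sqrt(10)/3 + 154)*146 = (2*sqrt(5)/3 + 154)*146 = (154 + 2*sqrt(5)/3)*146 = 22484 + 292*sqrt(5)/3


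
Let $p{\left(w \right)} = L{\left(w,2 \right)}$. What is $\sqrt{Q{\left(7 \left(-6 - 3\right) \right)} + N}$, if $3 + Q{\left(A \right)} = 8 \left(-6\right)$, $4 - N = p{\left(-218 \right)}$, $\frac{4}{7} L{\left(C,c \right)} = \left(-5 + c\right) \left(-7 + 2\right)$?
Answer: $\frac{i \sqrt{293}}{2} \approx 8.5586 i$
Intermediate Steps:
$L{\left(C,c \right)} = \frac{175}{4} - \frac{35 c}{4}$ ($L{\left(C,c \right)} = \frac{7 \left(-5 + c\right) \left(-7 + 2\right)}{4} = \frac{7 \left(-5 + c\right) \left(-5\right)}{4} = \frac{7 \left(25 - 5 c\right)}{4} = \frac{175}{4} - \frac{35 c}{4}$)
$p{\left(w \right)} = \frac{105}{4}$ ($p{\left(w \right)} = \frac{175}{4} - \frac{35}{2} = \frac{105}{4}$)
$N = - \frac{89}{4}$ ($N = 4 - \frac{105}{4} = - \frac{89}{4} \approx -22.25$)
$Q{\left(A \right)} = -51$ ($Q{\left(A \right)} = -3 + 8 \left(-6\right) = -3 - 48 = -51$)
$\sqrt{Q{\left(7 \left(-6 - 3\right) \right)} + N} = \sqrt{-51 - \frac{89}{4}} = \sqrt{- \frac{293}{4}} = \frac{i \sqrt{293}}{2}$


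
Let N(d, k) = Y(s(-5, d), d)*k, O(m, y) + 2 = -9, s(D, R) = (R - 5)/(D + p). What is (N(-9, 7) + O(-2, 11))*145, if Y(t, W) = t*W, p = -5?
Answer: -14384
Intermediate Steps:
s(D, R) = (-5 + R)/(-5 + D) (s(D, R) = (R - 5)/(D - 5) = (-5 + R)/(-5 + D))
O(m, y) = -11 (O(m, y) = -2 - 9 = -11)
Y(t, W) = W*t
N(d, k) = d*k*(½ - d/10) (N(d, k) = (d*((-5 + d)/(-5 - 5)))*k = (d*((-5 + d)/(-10)))*k = (d*(-(-5 + d)/10))*k = (d*(½ - d/10))*k = d*k*(½ - d/10))
(N(-9, 7) + O(-2, 11))*145 = ((⅒)*(-9)*7*(5 - 1*(-9)) - 11)*145 = ((⅒)*(-9)*7*(5 + 9) - 11)*145 = ((⅒)*(-9)*7*14 - 11)*145 = (-441/5 - 11)*145 = -496/5*145 = -14384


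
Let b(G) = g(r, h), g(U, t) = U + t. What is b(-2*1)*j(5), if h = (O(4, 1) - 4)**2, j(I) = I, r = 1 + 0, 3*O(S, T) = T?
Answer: 650/9 ≈ 72.222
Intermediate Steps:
O(S, T) = T/3
r = 1
h = 121/9 (h = ((1/3)*1 - 4)**2 = (1/3 - 4)**2 = (-11/3)**2 = 121/9 ≈ 13.444)
b(G) = 130/9 (b(G) = 1 + 121/9 = 130/9)
b(-2*1)*j(5) = (130/9)*5 = 650/9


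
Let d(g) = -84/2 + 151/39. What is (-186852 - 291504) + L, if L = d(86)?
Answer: -18657371/39 ≈ -4.7839e+5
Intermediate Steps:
d(g) = -1487/39 (d(g) = -84*½ + 151*(1/39) = -42 + 151/39 = -1487/39)
L = -1487/39 ≈ -38.128
(-186852 - 291504) + L = (-186852 - 291504) - 1487/39 = -478356 - 1487/39 = -18657371/39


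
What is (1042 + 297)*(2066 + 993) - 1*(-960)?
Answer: 4096961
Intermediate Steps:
(1042 + 297)*(2066 + 993) - 1*(-960) = 1339*3059 + 960 = 4096001 + 960 = 4096961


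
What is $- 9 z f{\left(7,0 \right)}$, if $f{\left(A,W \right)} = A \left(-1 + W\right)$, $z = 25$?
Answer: $1575$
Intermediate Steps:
$- 9 z f{\left(7,0 \right)} = \left(-9\right) 25 \cdot 7 \left(-1 + 0\right) = - 225 \cdot 7 \left(-1\right) = \left(-225\right) \left(-7\right) = 1575$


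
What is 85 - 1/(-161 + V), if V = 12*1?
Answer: 12666/149 ≈ 85.007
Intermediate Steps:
V = 12
85 - 1/(-161 + V) = 85 - 1/(-161 + 12) = 85 - 1/(-149) = 85 - 1*(-1/149) = 85 + 1/149 = 12666/149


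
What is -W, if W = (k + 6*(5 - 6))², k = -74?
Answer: -6400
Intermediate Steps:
W = 6400 (W = (-74 + 6*(5 - 6))² = (-74 + 6*(-1))² = (-74 - 6)² = (-80)² = 6400)
-W = -1*6400 = -6400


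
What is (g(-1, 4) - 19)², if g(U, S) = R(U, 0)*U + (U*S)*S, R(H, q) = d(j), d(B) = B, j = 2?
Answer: 1369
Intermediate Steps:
R(H, q) = 2
g(U, S) = 2*U + U*S² (g(U, S) = 2*U + (U*S)*S = 2*U + (S*U)*S = 2*U + U*S²)
(g(-1, 4) - 19)² = (-(2 + 4²) - 19)² = (-(2 + 16) - 19)² = (-1*18 - 19)² = (-18 - 19)² = (-37)² = 1369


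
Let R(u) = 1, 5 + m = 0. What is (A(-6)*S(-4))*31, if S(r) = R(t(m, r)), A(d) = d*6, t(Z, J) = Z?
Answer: -1116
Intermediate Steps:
m = -5 (m = -5 + 0 = -5)
A(d) = 6*d
S(r) = 1
(A(-6)*S(-4))*31 = ((6*(-6))*1)*31 = -36*1*31 = -36*31 = -1116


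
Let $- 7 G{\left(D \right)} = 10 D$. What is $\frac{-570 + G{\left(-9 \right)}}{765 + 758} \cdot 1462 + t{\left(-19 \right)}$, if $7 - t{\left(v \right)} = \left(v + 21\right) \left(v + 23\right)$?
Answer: $- \frac{5712461}{10661} \approx -535.83$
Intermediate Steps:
$G{\left(D \right)} = - \frac{10 D}{7}$
$t{\left(v \right)} = 7 - \left(21 + v\right) \left(23 + v\right)$ ($t{\left(v \right)} = 7 - \left(v + 21\right) \left(v + 23\right) = 7 - \left(21 + v\right) \left(23 + v\right)$)
$\frac{-570 + G{\left(-9 \right)}}{765 + 758} \cdot 1462 + t{\left(-19 \right)} = \frac{-570 - - \frac{90}{7}}{765 + 758} \cdot 1462 - 1 = \frac{-570 + \frac{90}{7}}{1523} \cdot 1462 - 1 = \left(- \frac{3900}{7}\right) \frac{1}{1523} \cdot 1462 - 1 = \left(- \frac{3900}{10661}\right) 1462 - 1 = - \frac{5701800}{10661} - 1 = - \frac{5712461}{10661}$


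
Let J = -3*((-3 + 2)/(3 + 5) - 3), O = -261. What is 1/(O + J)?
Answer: -8/2013 ≈ -0.0039742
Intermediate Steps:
J = 75/8 (J = -3*(-1/8 - 3) = -3*(-25/8) = 75/8 ≈ 9.3750)
1/(O + J) = 1/(-261 + 75/8) = 1/(-2013/8) = -8/2013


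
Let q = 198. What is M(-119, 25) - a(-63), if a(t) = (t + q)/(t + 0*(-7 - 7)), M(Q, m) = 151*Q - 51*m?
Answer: -134693/7 ≈ -19242.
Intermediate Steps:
M(Q, m) = -51*m + 151*Q
a(t) = (198 + t)/t (a(t) = (t + 198)/(t + 0*(-7 - 7)) = (198 + t)/(t + 0*(-14)) = (198 + t)/(t + 0) = (198 + t)/t)
M(-119, 25) - a(-63) = (-51*25 + 151*(-119)) - (198 - 63)/(-63) = (-1275 - 17969) - (-1)*135/63 = -19244 - 1*(-15/7) = -19244 + 15/7 = -134693/7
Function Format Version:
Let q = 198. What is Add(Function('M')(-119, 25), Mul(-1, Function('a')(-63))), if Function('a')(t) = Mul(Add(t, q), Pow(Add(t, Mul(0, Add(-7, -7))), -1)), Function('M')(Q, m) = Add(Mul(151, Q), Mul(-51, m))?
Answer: Rational(-134693, 7) ≈ -19242.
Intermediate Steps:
Function('M')(Q, m) = Add(Mul(-51, m), Mul(151, Q))
Function('a')(t) = Mul(Pow(t, -1), Add(198, t)) (Function('a')(t) = Mul(Add(t, 198), Pow(Add(t, Mul(0, Add(-7, -7))), -1)) = Mul(Add(198, t), Pow(Add(t, Mul(0, -14)), -1)) = Mul(Add(198, t), Pow(Add(t, 0), -1)) = Mul(Add(198, t), Pow(t, -1)) = Mul(Pow(t, -1), Add(198, t)))
Add(Function('M')(-119, 25), Mul(-1, Function('a')(-63))) = Add(Add(Mul(-51, 25), Mul(151, -119)), Mul(-1, Mul(Pow(-63, -1), Add(198, -63)))) = Add(Add(-1275, -17969), Mul(-1, Mul(Rational(-1, 63), 135))) = Add(-19244, Mul(-1, Rational(-15, 7))) = Add(-19244, Rational(15, 7)) = Rational(-134693, 7)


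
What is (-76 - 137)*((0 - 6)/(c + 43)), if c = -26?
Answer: 1278/17 ≈ 75.177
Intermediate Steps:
(-76 - 137)*((0 - 6)/(c + 43)) = (-76 - 137)*((0 - 6)/(-26 + 43)) = -(-1278)/17 = -213*(-6/17) = 1278/17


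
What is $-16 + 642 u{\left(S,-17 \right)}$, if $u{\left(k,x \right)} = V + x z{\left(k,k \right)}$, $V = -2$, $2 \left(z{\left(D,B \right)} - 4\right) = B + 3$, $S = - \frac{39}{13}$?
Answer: $-44956$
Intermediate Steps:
$S = -3$ ($S = \left(-39\right) \frac{1}{13} = -3$)
$z{\left(D,B \right)} = \frac{11}{2} + \frac{B}{2}$ ($z{\left(D,B \right)} = 4 + \frac{B + 3}{2} = 4 + \frac{3 + B}{2} = 4 + \left(\frac{3}{2} + \frac{B}{2}\right) = \frac{11}{2} + \frac{B}{2}$)
$u{\left(k,x \right)} = -2 + x \left(\frac{11}{2} + \frac{k}{2}\right)$
$-16 + 642 u{\left(S,-17 \right)} = -16 + 642 \left(-2 + \frac{1}{2} \left(-17\right) \left(11 - 3\right)\right) = -16 + 642 \left(-2 + \frac{1}{2} \left(-17\right) 8\right) = -16 + 642 \left(-2 - 68\right) = -16 + 642 \left(-70\right) = -16 - 44940 = -44956$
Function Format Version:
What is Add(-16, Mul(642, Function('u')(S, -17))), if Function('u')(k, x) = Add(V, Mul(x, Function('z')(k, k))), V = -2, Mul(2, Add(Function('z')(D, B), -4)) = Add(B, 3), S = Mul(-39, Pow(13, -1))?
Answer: -44956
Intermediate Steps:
S = -3 (S = Mul(-39, Rational(1, 13)) = -3)
Function('z')(D, B) = Add(Rational(11, 2), Mul(Rational(1, 2), B)) (Function('z')(D, B) = Add(4, Mul(Rational(1, 2), Add(B, 3))) = Add(4, Mul(Rational(1, 2), Add(3, B))) = Add(4, Add(Rational(3, 2), Mul(Rational(1, 2), B))) = Add(Rational(11, 2), Mul(Rational(1, 2), B)))
Function('u')(k, x) = Add(-2, Mul(x, Add(Rational(11, 2), Mul(Rational(1, 2), k))))
Add(-16, Mul(642, Function('u')(S, -17))) = Add(-16, Mul(642, Add(-2, Mul(Rational(1, 2), -17, Add(11, -3))))) = Add(-16, Mul(642, Add(-2, Mul(Rational(1, 2), -17, 8)))) = Add(-16, Mul(642, Add(-2, -68))) = Add(-16, Mul(642, -70)) = Add(-16, -44940) = -44956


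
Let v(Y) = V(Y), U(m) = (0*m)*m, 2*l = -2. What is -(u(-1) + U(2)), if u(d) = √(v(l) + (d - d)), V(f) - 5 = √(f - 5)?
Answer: -√(5 + I*√6) ≈ -2.2987 - 0.53281*I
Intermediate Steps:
l = -1 (l = (½)*(-2) = -1)
V(f) = 5 + √(-5 + f) (V(f) = 5 + √(f - 5) = 5 + √(-5 + f))
U(m) = 0 (U(m) = 0*m = 0)
v(Y) = 5 + √(-5 + Y)
u(d) = √(5 + I*√6) (u(d) = √((5 + √(-5 - 1)) + (d - d)) = √((5 + √(-6)) + 0) = √((5 + I*√6) + 0) = √(5 + I*√6))
-(u(-1) + U(2)) = -(√(5 + I*√6) + 0) = -√(5 + I*√6)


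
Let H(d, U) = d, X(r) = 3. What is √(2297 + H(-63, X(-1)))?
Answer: √2234 ≈ 47.265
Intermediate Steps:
√(2297 + H(-63, X(-1))) = √(2297 - 63) = √2234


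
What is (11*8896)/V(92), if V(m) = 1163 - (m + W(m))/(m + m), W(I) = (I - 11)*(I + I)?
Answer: 195712/2163 ≈ 90.482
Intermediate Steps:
W(I) = 2*I*(-11 + I) (W(I) = (-11 + I)*(2*I) = 2*I*(-11 + I))
V(m) = 1163 - (m + 2*m*(-11 + m))/(2*m) (V(m) = 1163 - (m + 2*m*(-11 + m))/(m + m) = 1163 - (m + 2*m*(-11 + m))/(2*m))
(11*8896)/V(92) = (11*8896)/(2347/2 - 1*92) = 97856/(2347/2 - 92) = 97856/(2163/2) = 97856*(2/2163) = 195712/2163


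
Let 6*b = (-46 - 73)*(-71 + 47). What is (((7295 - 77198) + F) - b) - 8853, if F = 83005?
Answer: 3773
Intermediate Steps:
b = 476 (b = ((-46 - 73)*(-71 + 47))/6 = (-119*(-24))/6 = (1/6)*2856 = 476)
(((7295 - 77198) + F) - b) - 8853 = (((7295 - 77198) + 83005) - 1*476) - 8853 = ((-69903 + 83005) - 476) - 8853 = (13102 - 476) - 8853 = 12626 - 8853 = 3773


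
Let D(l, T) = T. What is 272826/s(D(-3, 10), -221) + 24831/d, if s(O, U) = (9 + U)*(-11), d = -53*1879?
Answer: 255773745/2190914 ≈ 116.74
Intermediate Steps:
d = -99587
s(O, U) = -99 - 11*U
272826/s(D(-3, 10), -221) + 24831/d = 272826/(-99 - 11*(-221)) + 24831/(-99587) = 272826/(-99 + 2431) + 24831*(-1/99587) = 272826/2332 - 24831/99587 = 272826*(1/2332) - 24831/99587 = 136413/1166 - 24831/99587 = 255773745/2190914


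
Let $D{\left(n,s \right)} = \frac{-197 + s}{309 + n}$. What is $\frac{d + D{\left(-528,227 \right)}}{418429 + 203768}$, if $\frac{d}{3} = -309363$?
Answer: $- \frac{67750507}{45420381} \approx -1.4916$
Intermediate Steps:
$d = -928089$ ($d = 3 \left(-309363\right) = -928089$)
$D{\left(n,s \right)} = \frac{-197 + s}{309 + n}$
$\frac{d + D{\left(-528,227 \right)}}{418429 + 203768} = \frac{-928089 + \frac{-197 + 227}{309 - 528}}{418429 + 203768} = \frac{-928089 + \frac{1}{-219} \cdot 30}{622197} = \left(-928089 - \frac{10}{73}\right) \frac{1}{622197} = \left(- \frac{67750507}{73}\right) \frac{1}{622197} = - \frac{67750507}{45420381}$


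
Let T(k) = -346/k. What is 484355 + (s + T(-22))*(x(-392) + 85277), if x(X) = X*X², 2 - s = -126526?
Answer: -83729059114886/11 ≈ -7.6117e+12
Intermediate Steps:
s = 126528 (s = 2 - 1*(-126526) = 2 + 126526 = 126528)
x(X) = X³
484355 + (s + T(-22))*(x(-392) + 85277) = 484355 + (126528 - 346/(-22))*((-392)³ + 85277) = 484355 + (126528 - 346*(-1/22))*(-60236288 + 85277) = 484355 + (126528 + 173/11)*(-60151011) = 484355 + (1391981/11)*(-60151011) = 484355 - 83729064442791/11 = -83729059114886/11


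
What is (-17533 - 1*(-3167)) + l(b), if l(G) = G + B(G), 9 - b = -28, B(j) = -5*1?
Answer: -14334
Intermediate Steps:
B(j) = -5
b = 37 (b = 9 - 1*(-28) = 9 + 28 = 37)
l(G) = -5 + G (l(G) = G - 5 = -5 + G)
(-17533 - 1*(-3167)) + l(b) = (-17533 - 1*(-3167)) + (-5 + 37) = (-17533 + 3167) + 32 = -14366 + 32 = -14334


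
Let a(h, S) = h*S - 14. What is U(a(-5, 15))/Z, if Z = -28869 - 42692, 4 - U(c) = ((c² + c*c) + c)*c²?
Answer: 124779509/71561 ≈ 1743.7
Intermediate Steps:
a(h, S) = -14 + S*h (a(h, S) = S*h - 14 = -14 + S*h)
U(c) = 4 - c²*(c + 2*c²) (U(c) = 4 - ((c² + c*c) + c)*c² = 4 - ((c² + c²) + c)*c² = 4 - (2*c² + c)*c² = 4 - (c + 2*c²)*c² = 4 - c²*(c + 2*c²))
Z = -71561
U(a(-5, 15))/Z = (4 - (-14 + 15*(-5))³ - 2*(-14 + 15*(-5))⁴)/(-71561) = (4 - (-14 - 75)³ - 2*(-14 - 75)⁴)*(-1/71561) = (4 - 1*(-89)³ - 2*(-89)⁴)*(-1/71561) = (4 - 1*(-704969) - 2*62742241)*(-1/71561) = (4 + 704969 - 125484482)*(-1/71561) = -124779509*(-1/71561) = 124779509/71561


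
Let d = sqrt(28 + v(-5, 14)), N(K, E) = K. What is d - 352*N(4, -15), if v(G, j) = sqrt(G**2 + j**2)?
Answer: -1408 + sqrt(28 + sqrt(221)) ≈ -1401.5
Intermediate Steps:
d = sqrt(28 + sqrt(221)) (d = sqrt(28 + sqrt((-5)**2 + 14**2)) = sqrt(28 + sqrt(25 + 196)) = sqrt(28 + sqrt(221)) ≈ 6.5472)
d - 352*N(4, -15) = sqrt(28 + sqrt(221)) - 352*4 = sqrt(28 + sqrt(221)) - 1408 = -1408 + sqrt(28 + sqrt(221))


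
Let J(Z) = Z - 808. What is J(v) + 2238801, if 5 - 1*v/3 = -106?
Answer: 2238326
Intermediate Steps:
v = 333 (v = 15 - 3*(-106) = 15 + 318 = 333)
J(Z) = -808 + Z
J(v) + 2238801 = (-808 + 333) + 2238801 = -475 + 2238801 = 2238326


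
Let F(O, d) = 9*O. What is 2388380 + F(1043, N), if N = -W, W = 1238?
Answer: 2397767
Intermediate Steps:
N = -1238 (N = -1*1238 = -1238)
2388380 + F(1043, N) = 2388380 + 9*1043 = 2388380 + 9387 = 2397767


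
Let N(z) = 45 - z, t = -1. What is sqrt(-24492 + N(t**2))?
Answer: 8*I*sqrt(382) ≈ 156.36*I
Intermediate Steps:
sqrt(-24492 + N(t**2)) = sqrt(-24492 + (45 - 1*(-1)**2)) = sqrt(-24492 + (45 - 1*1)) = sqrt(-24492 + (45 - 1)) = sqrt(-24492 + 44) = sqrt(-24448) = 8*I*sqrt(382)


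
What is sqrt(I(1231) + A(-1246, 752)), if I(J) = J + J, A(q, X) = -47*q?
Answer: 4*sqrt(3814) ≈ 247.03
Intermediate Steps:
I(J) = 2*J
sqrt(I(1231) + A(-1246, 752)) = sqrt(2*1231 - 47*(-1246)) = sqrt(2462 + 58562) = sqrt(61024) = 4*sqrt(3814)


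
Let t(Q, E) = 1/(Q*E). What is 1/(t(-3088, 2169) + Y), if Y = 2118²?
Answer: 6697872/30046144753727 ≈ 2.2292e-7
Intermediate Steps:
t(Q, E) = 1/(E*Q)
Y = 4485924
1/(t(-3088, 2169) + Y) = 1/(1/(2169*(-3088)) + 4485924) = 1/((1/2169)*(-1/3088) + 4485924) = 1/(-1/6697872 + 4485924) = 1/(30046144753727/6697872) = 6697872/30046144753727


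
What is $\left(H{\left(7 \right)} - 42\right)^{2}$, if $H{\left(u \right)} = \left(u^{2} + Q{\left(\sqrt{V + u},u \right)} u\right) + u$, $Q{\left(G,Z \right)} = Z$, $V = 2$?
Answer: $3969$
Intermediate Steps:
$H{\left(u \right)} = u + 2 u^{2}$ ($H{\left(u \right)} = \left(u^{2} + u u\right) + u = \left(u^{2} + u^{2}\right) + u = 2 u^{2} + u = u + 2 u^{2}$)
$\left(H{\left(7 \right)} - 42\right)^{2} = \left(7 \left(1 + 2 \cdot 7\right) - 42\right)^{2} = \left(7 \left(1 + 14\right) - 42\right)^{2} = \left(7 \cdot 15 - 42\right)^{2} = \left(105 - 42\right)^{2} = 63^{2} = 3969$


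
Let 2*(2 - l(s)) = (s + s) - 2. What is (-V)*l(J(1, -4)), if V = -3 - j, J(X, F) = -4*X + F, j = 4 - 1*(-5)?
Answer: 132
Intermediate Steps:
j = 9 (j = 4 + 5 = 9)
J(X, F) = F - 4*X
l(s) = 3 - s (l(s) = 2 - ((s + s) - 2)/2 = 2 - (2*s - 2)/2 = 2 - (-2 + 2*s)/2 = 2 + (1 - s) = 3 - s)
V = -12 (V = -3 - 1*9 = -3 - 9 = -12)
(-V)*l(J(1, -4)) = (-1*(-12))*(3 - (-4 - 4*1)) = 12*(3 - (-4 - 4)) = 12*(3 - 1*(-8)) = 12*(3 + 8) = 12*11 = 132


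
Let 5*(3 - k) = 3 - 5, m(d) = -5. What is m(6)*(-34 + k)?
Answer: 153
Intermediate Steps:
k = 17/5 (k = 3 - (3 - 5)/5 = 3 - ⅕*(-2) = 3 + ⅖ = 17/5 ≈ 3.4000)
m(6)*(-34 + k) = -5*(-34 + 17/5) = -5*(-153/5) = 153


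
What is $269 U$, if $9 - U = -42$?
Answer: $13719$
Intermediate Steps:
$U = 51$ ($U = 9 - -42 = 9 + 42 = 51$)
$269 U = 269 \cdot 51 = 13719$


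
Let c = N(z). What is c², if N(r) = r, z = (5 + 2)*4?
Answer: 784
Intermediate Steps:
z = 28 (z = 7*4 = 28)
c = 28
c² = 28² = 784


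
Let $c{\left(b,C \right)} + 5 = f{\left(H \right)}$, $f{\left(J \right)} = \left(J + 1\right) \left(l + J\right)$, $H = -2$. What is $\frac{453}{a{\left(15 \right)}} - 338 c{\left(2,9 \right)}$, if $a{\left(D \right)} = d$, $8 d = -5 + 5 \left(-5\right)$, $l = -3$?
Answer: $- \frac{604}{5} \approx -120.8$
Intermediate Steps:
$d = - \frac{15}{4}$ ($d = \frac{-5 + 5 \left(-5\right)}{8} = \frac{-5 - 25}{8} = \frac{1}{8} \left(-30\right) = - \frac{15}{4} \approx -3.75$)
$f{\left(J \right)} = \left(1 + J\right) \left(-3 + J\right)$ ($f{\left(J \right)} = \left(J + 1\right) \left(-3 + J\right) = \left(1 + J\right) \left(-3 + J\right)$)
$a{\left(D \right)} = - \frac{15}{4}$
$c{\left(b,C \right)} = 0$ ($c{\left(b,C \right)} = -5 - \left(-1 - 4\right) = -5 + \left(-3 + 4 + 4\right) = -5 + 5 = 0$)
$\frac{453}{a{\left(15 \right)}} - 338 c{\left(2,9 \right)} = \frac{453}{- \frac{15}{4}} - 0 = 453 \left(- \frac{4}{15}\right) + 0 = - \frac{604}{5} + 0 = - \frac{604}{5}$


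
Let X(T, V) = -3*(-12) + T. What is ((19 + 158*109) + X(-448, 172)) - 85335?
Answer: -68506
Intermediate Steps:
X(T, V) = 36 + T
((19 + 158*109) + X(-448, 172)) - 85335 = ((19 + 158*109) + (36 - 448)) - 85335 = ((19 + 17222) - 412) - 85335 = (17241 - 412) - 85335 = 16829 - 85335 = -68506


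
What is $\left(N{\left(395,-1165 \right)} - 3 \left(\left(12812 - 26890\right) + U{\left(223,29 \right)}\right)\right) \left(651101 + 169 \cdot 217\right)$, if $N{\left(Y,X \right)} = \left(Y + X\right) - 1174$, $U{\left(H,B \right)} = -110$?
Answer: $27937379880$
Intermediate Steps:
$N{\left(Y,X \right)} = -1174 + X + Y$ ($N{\left(Y,X \right)} = \left(X + Y\right) - 1174 = -1174 + X + Y$)
$\left(N{\left(395,-1165 \right)} - 3 \left(\left(12812 - 26890\right) + U{\left(223,29 \right)}\right)\right) \left(651101 + 169 \cdot 217\right) = \left(\left(-1174 - 1165 + 395\right) - 3 \left(\left(12812 - 26890\right) - 110\right)\right) \left(651101 + 169 \cdot 217\right) = \left(-1944 - 3 \left(-14078 - 110\right)\right) \left(651101 + 36673\right) = \left(-1944 - -42564\right) 687774 = \left(-1944 + 42564\right) 687774 = 40620 \cdot 687774 = 27937379880$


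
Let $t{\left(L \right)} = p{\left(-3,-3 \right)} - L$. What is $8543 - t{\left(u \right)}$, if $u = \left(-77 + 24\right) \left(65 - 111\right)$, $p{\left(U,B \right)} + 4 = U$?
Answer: $10988$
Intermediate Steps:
$p{\left(U,B \right)} = -4 + U$
$u = 2438$ ($u = \left(-53\right) \left(-46\right) = 2438$)
$t{\left(L \right)} = -7 - L$ ($t{\left(L \right)} = \left(-4 - 3\right) - L = -7 - L$)
$8543 - t{\left(u \right)} = 8543 - \left(-7 - 2438\right) = 8543 - -2445 = 8543 + 2445 = 10988$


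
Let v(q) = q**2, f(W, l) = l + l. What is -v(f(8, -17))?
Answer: -1156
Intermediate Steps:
f(W, l) = 2*l
-v(f(8, -17)) = -(2*(-17))**2 = -1*(-34)**2 = -1*1156 = -1156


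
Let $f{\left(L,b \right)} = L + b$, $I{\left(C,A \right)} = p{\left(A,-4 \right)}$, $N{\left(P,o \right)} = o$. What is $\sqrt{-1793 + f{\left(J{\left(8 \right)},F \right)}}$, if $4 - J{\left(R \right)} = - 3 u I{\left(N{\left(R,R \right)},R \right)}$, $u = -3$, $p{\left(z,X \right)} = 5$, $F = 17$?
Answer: $i \sqrt{1817} \approx 42.626 i$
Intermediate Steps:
$I{\left(C,A \right)} = 5$
$J{\left(R \right)} = -41$ ($J{\left(R \right)} = 4 - \left(-3\right) \left(-3\right) 5 = 4 - 9 \cdot 5 = 4 - 45 = -41$)
$\sqrt{-1793 + f{\left(J{\left(8 \right)},F \right)}} = \sqrt{-1793 + \left(-41 + 17\right)} = \sqrt{-1793 - 24} = \sqrt{-1817} = i \sqrt{1817}$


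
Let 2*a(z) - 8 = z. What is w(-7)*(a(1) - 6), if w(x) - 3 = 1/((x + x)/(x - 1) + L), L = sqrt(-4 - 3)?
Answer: 3*(-12*sqrt(7) + 25*I)/(2*(-7*I + 4*sqrt(7))) ≈ -4.7609 + 0.3944*I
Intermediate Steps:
L = I*sqrt(7) (L = sqrt(-7) = I*sqrt(7) ≈ 2.6458*I)
w(x) = 3 + 1/(I*sqrt(7) + 2*x/(-1 + x)) (w(x) = 3 + 1/((x + x)/(x - 1) + I*sqrt(7)) = 3 + 1/((2*x)/(-1 + x) + I*sqrt(7)) = 3 + 1/(2*x/(-1 + x) + I*sqrt(7)) = 3 + 1/(I*sqrt(7) + 2*x/(-1 + x)))
a(z) = 4 + z/2
w(-7)*(a(1) - 6) = ((I - 3*sqrt(7) - 7*I*(-7) + 3*(-7)*sqrt(7))/(-sqrt(7) - 7*sqrt(7) - 2*I*(-7)))*((4 + (1/2)*1) - 6) = ((I - 3*sqrt(7) + 49*I - 21*sqrt(7))/(-sqrt(7) - 7*sqrt(7) + 14*I))*((4 + 1/2) - 6) = ((-24*sqrt(7) + 50*I)/(-8*sqrt(7) + 14*I))*(9/2 - 6) = ((-24*sqrt(7) + 50*I)/(-8*sqrt(7) + 14*I))*(-3/2) = -3*(-24*sqrt(7) + 50*I)/(2*(-8*sqrt(7) + 14*I))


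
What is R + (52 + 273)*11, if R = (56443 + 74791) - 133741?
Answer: 1068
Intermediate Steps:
R = -2507 (R = 131234 - 133741 = -2507)
R + (52 + 273)*11 = -2507 + (52 + 273)*11 = -2507 + 325*11 = -2507 + 3575 = 1068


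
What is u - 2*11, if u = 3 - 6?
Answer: -25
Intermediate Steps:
u = -3
u - 2*11 = -3 - 2*11 = -3 - 22 = -25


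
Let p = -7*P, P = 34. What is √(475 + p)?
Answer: √237 ≈ 15.395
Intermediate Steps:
p = -238 (p = -7*34 = -238)
√(475 + p) = √(475 - 238) = √237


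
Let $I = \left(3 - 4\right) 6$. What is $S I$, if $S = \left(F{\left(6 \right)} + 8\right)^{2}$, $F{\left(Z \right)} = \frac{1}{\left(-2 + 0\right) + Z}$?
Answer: $- \frac{3267}{8} \approx -408.38$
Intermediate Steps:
$F{\left(Z \right)} = \frac{1}{-2 + Z}$
$S = \frac{1089}{16}$ ($S = \left(\frac{1}{-2 + 6} + 8\right)^{2} = \left(\frac{1}{4} + 8\right)^{2} = \left(\frac{33}{4}\right)^{2} = \frac{1089}{16} \approx 68.063$)
$I = -6$ ($I = \left(-1\right) 6 = -6$)
$S I = \frac{1089}{16} \left(-6\right) = - \frac{3267}{8}$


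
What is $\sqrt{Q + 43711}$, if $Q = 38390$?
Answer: $\sqrt{82101} \approx 286.53$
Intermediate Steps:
$\sqrt{Q + 43711} = \sqrt{38390 + 43711} = \sqrt{82101}$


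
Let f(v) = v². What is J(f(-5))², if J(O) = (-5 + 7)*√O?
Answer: 100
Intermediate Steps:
J(O) = 2*√O
J(f(-5))² = (2*√((-5)²))² = (2*√25)² = (2*5)² = 10² = 100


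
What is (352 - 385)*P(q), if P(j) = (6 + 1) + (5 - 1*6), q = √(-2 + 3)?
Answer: -198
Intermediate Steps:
q = 1 (q = √1 = 1)
P(j) = 6 (P(j) = 7 + (5 - 6) = 7 - 1 = 6)
(352 - 385)*P(q) = (352 - 385)*6 = -33*6 = -198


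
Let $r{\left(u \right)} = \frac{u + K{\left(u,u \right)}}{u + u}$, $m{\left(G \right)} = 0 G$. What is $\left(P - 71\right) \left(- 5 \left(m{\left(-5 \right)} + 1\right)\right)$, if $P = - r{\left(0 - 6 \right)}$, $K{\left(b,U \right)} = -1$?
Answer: $\frac{4295}{12} \approx 357.92$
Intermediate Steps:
$m{\left(G \right)} = 0$
$r{\left(u \right)} = \frac{-1 + u}{2 u}$ ($r{\left(u \right)} = \frac{u - 1}{u + u} = \frac{-1 + u}{2 u}$)
$P = - \frac{7}{12}$ ($P = - \frac{-1 + \left(0 - 6\right)}{2 \left(0 - 6\right)} = - \frac{-1 - 6}{2 \left(-6\right)} = - \frac{\left(-1\right) \left(-7\right)}{2 \cdot 6} = \left(-1\right) \frac{7}{12} = - \frac{7}{12} \approx -0.58333$)
$\left(P - 71\right) \left(- 5 \left(m{\left(-5 \right)} + 1\right)\right) = \left(- \frac{7}{12} - 71\right) \left(- 5 \left(0 + 1\right)\right) = - \frac{859 \left(\left(-5\right) 1\right)}{12} = \left(- \frac{859}{12}\right) \left(-5\right) = \frac{4295}{12}$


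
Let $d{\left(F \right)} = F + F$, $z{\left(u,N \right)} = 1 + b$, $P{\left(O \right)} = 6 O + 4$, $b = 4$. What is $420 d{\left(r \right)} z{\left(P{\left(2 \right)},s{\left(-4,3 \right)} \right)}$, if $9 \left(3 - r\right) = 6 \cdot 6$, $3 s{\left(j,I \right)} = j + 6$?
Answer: $-4200$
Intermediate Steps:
$P{\left(O \right)} = 4 + 6 O$
$s{\left(j,I \right)} = 2 + \frac{j}{3}$ ($s{\left(j,I \right)} = \frac{j + 6}{3} = \frac{6 + j}{3} = 2 + \frac{j}{3}$)
$z{\left(u,N \right)} = 5$ ($z{\left(u,N \right)} = 1 + 4 = 5$)
$r = -1$ ($r = 3 - \frac{6 \cdot 6}{9} = 3 - 4 = -1$)
$d{\left(F \right)} = 2 F$
$420 d{\left(r \right)} z{\left(P{\left(2 \right)},s{\left(-4,3 \right)} \right)} = 420 \cdot 2 \left(-1\right) 5 = 420 \left(\left(-2\right) 5\right) = 420 \left(-10\right) = -4200$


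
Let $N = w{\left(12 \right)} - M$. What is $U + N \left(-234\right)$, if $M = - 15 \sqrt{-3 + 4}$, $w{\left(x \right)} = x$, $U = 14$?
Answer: $-6304$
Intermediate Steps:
$M = -15$ ($M = - 15 \sqrt{1} = \left(-15\right) 1 = -15$)
$N = 27$ ($N = 12 - -15 = 12 + 15 = 27$)
$U + N \left(-234\right) = 14 + 27 \left(-234\right) = 14 - 6318 = -6304$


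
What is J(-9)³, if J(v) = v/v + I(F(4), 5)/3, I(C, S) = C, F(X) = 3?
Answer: 8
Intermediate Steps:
J(v) = 2 (J(v) = v/v + 3/3 = 1 + 3*(⅓) = 1 + 1 = 2)
J(-9)³ = 2³ = 8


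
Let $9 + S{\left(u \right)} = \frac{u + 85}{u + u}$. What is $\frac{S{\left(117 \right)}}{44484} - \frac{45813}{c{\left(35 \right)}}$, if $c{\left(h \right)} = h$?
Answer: $- \frac{59609913971}{45540495} \approx -1308.9$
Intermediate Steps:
$S{\left(u \right)} = -9 + \frac{85 + u}{2 u}$ ($S{\left(u \right)} = -9 + \frac{u + 85}{u + u} = -9 + \frac{85 + u}{2 u}$)
$\frac{S{\left(117 \right)}}{44484} - \frac{45813}{c{\left(35 \right)}} = \frac{\frac{17}{2} \cdot \frac{1}{117} \left(5 - 117\right)}{44484} - \frac{45813}{35} = \frac{17}{2} \cdot \frac{1}{117} \left(5 - 117\right) \frac{1}{44484} - \frac{45813}{35} = \frac{17}{2} \cdot \frac{1}{117} \left(-112\right) \frac{1}{44484} - \frac{45813}{35} = \left(- \frac{952}{117}\right) \frac{1}{44484} - \frac{45813}{35} = - \frac{238}{1301157} - \frac{45813}{35} = - \frac{59609913971}{45540495}$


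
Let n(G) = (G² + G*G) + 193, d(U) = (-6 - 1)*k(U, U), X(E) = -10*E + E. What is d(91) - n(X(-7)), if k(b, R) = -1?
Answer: -8124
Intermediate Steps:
X(E) = -9*E
d(U) = 7 (d(U) = (-6 - 1)*(-1) = -7*(-1) = 7)
n(G) = 193 + 2*G² (n(G) = (G² + G²) + 193 = 2*G² + 193 = 193 + 2*G²)
d(91) - n(X(-7)) = 7 - (193 + 2*(-9*(-7))²) = 7 - (193 + 2*63²) = 7 - (193 + 2*3969) = 7 - (193 + 7938) = 7 - 1*8131 = 7 - 8131 = -8124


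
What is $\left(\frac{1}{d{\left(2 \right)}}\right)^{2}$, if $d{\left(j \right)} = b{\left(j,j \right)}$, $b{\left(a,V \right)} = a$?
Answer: $\frac{1}{4} \approx 0.25$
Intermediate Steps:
$d{\left(j \right)} = j$
$\left(\frac{1}{d{\left(2 \right)}}\right)^{2} = \left(\frac{1}{2}\right)^{2} = \frac{1}{4}$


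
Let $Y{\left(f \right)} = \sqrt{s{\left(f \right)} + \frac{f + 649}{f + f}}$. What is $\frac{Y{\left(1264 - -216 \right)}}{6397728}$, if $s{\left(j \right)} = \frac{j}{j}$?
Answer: $\frac{\sqrt{941465}}{4734318720} \approx 2.0495 \cdot 10^{-7}$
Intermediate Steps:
$s{\left(j \right)} = 1$
$Y{\left(f \right)} = \sqrt{1 + \frac{649 + f}{2 f}}$ ($Y{\left(f \right)} = \sqrt{1 + \frac{f + 649}{f + f}} = \sqrt{1 + \frac{649 + f}{2 f}}$)
$\frac{Y{\left(1264 - -216 \right)}}{6397728} = \frac{\frac{1}{2} \sqrt{6 + \frac{1298}{1264 - -216}}}{6397728} = \frac{\sqrt{6 + \frac{1298}{1264 + 216}}}{2} \cdot \frac{1}{6397728} = \frac{\sqrt{6 + \frac{1298}{1480}}}{2} \cdot \frac{1}{6397728} = \frac{\sqrt{6 + 1298 \cdot \frac{1}{1480}}}{2} \cdot \frac{1}{6397728} = \frac{\sqrt{6 + \frac{649}{740}}}{2} \cdot \frac{1}{6397728} = \frac{\sqrt{\frac{5089}{740}}}{2} \cdot \frac{1}{6397728} = \frac{\frac{1}{370} \sqrt{941465}}{2} \cdot \frac{1}{6397728} = \frac{\sqrt{941465}}{740} \cdot \frac{1}{6397728} = \frac{\sqrt{941465}}{4734318720}$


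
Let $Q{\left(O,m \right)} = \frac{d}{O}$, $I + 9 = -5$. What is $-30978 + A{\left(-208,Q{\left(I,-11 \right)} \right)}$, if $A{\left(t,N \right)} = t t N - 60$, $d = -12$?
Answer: $\frac{42318}{7} \approx 6045.4$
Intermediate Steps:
$I = -14$ ($I = -9 - 5 = -14$)
$Q{\left(O,m \right)} = - \frac{12}{O}$
$A{\left(t,N \right)} = -60 + N t^{2}$ ($A{\left(t,N \right)} = t^{2} N - 60 = N t^{2} - 60 = -60 + N t^{2}$)
$-30978 + A{\left(-208,Q{\left(I,-11 \right)} \right)} = -30978 - \left(60 - - \frac{12}{-14} \left(-208\right)^{2}\right) = -30978 - \left(60 - \left(-12\right) \left(- \frac{1}{14}\right) 43264\right) = -30978 + \left(-60 + \frac{6}{7} \cdot 43264\right) = -30978 + \left(-60 + \frac{259584}{7}\right) = -30978 + \frac{259164}{7} = \frac{42318}{7}$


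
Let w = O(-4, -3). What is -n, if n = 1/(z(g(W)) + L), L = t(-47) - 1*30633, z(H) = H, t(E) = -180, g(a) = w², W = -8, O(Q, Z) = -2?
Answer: 1/30809 ≈ 3.2458e-5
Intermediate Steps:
w = -2
g(a) = 4 (g(a) = (-2)² = 4)
L = -30813 (L = -180 - 1*30633 = -180 - 30633 = -30813)
n = -1/30809 (n = 1/(4 - 30813) = 1/(-30809) = -1/30809 ≈ -3.2458e-5)
-n = -1*(-1/30809) = 1/30809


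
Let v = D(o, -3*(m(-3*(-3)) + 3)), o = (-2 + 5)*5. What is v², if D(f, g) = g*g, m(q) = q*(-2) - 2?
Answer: 6765201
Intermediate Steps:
o = 15 (o = 3*5 = 15)
m(q) = -2 - 2*q (m(q) = -2*q - 2 = -2 - 2*q)
D(f, g) = g²
v = 2601 (v = (-3*((-2 - (-6)*(-3)) + 3))² = (-3*((-2 - 2*9) + 3))² = (-3*((-2 - 18) + 3))² = (-3*(-20 + 3))² = (-3*(-17))² = 51² = 2601)
v² = 2601² = 6765201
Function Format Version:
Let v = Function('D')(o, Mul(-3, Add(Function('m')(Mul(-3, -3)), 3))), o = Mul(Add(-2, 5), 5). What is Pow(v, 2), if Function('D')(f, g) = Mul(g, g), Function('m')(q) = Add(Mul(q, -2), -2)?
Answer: 6765201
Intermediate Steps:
o = 15 (o = Mul(3, 5) = 15)
Function('m')(q) = Add(-2, Mul(-2, q)) (Function('m')(q) = Add(Mul(-2, q), -2) = Add(-2, Mul(-2, q)))
Function('D')(f, g) = Pow(g, 2)
v = 2601 (v = Pow(Mul(-3, Add(Add(-2, Mul(-2, Mul(-3, -3))), 3)), 2) = Pow(Mul(-3, Add(Add(-2, Mul(-2, 9)), 3)), 2) = Pow(Mul(-3, Add(Add(-2, -18), 3)), 2) = Pow(Mul(-3, Add(-20, 3)), 2) = Pow(Mul(-3, -17), 2) = Pow(51, 2) = 2601)
Pow(v, 2) = Pow(2601, 2) = 6765201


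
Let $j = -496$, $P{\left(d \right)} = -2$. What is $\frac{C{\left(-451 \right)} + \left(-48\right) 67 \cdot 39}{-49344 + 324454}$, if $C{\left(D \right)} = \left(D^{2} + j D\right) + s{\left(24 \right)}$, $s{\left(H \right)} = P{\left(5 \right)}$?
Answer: $\frac{301671}{275110} \approx 1.0965$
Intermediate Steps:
$s{\left(H \right)} = -2$
$C{\left(D \right)} = -2 + D^{2} - 496 D$ ($C{\left(D \right)} = \left(D^{2} - 496 D\right) - 2 = -2 + D^{2} - 496 D$)
$\frac{C{\left(-451 \right)} + \left(-48\right) 67 \cdot 39}{-49344 + 324454} = \frac{\left(-2 + \left(-451\right)^{2} - -223696\right) + \left(-48\right) 67 \cdot 39}{-49344 + 324454} = \frac{\left(-2 + 203401 + 223696\right) - 125424}{275110} = \left(427095 - 125424\right) \frac{1}{275110} = 301671 \cdot \frac{1}{275110} = \frac{301671}{275110}$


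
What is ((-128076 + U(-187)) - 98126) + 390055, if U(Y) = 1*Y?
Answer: 163666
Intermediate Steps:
U(Y) = Y
((-128076 + U(-187)) - 98126) + 390055 = ((-128076 - 187) - 98126) + 390055 = (-128263 - 98126) + 390055 = -226389 + 390055 = 163666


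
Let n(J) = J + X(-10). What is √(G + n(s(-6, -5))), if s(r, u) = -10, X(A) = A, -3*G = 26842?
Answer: I*√80706/3 ≈ 94.696*I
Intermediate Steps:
G = -26842/3 (G = -⅓*26842 = -26842/3 ≈ -8947.3)
n(J) = -10 + J (n(J) = J - 10 = -10 + J)
√(G + n(s(-6, -5))) = √(-26842/3 + (-10 - 10)) = √(-26842/3 - 20) = √(-26902/3) = I*√80706/3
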